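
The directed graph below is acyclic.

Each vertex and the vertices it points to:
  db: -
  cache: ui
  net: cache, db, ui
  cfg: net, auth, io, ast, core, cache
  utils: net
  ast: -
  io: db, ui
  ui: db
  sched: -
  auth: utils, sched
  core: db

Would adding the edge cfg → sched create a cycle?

Adding cfg→sched creates a cycle iff sched can already reach cfg.
Explore from sched: no path reaches cfg. The graph stays acyclic.

No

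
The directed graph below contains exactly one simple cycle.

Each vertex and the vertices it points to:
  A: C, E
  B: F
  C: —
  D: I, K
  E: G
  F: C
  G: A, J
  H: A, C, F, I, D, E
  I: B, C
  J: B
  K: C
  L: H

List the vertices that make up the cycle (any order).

A, E, G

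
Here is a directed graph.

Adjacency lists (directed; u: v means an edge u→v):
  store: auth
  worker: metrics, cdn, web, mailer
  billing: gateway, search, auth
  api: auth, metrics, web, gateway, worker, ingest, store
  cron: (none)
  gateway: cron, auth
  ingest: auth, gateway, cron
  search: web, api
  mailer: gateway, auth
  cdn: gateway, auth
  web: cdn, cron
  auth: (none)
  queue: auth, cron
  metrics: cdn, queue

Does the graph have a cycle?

No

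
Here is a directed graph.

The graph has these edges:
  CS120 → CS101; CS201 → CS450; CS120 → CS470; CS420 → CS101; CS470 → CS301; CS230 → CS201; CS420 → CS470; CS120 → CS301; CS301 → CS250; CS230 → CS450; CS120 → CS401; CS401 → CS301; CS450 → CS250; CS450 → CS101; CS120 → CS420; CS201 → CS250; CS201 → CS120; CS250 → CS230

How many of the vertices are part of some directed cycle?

9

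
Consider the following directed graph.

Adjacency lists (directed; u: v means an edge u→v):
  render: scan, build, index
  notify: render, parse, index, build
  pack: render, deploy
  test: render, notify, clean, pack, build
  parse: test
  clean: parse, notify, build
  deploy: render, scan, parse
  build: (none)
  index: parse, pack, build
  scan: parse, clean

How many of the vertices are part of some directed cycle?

9

A vertex is on a directed cycle iff it belongs to a strongly connected component of size ≥ 2 (or has a self-loop).
The vertices on cycles are {pack, scan, test, clean, index, parse, deploy, notify, render} — 9 in total.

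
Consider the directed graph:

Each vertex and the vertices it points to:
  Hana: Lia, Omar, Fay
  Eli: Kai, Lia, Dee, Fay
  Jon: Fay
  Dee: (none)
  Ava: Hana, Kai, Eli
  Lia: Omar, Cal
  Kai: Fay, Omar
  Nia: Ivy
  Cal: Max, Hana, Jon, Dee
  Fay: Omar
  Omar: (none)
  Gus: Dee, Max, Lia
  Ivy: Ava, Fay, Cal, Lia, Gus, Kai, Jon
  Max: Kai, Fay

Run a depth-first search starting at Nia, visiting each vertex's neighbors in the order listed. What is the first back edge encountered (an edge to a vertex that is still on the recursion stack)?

Cal->Hana

DFS from Nia (visiting each vertex's neighbors in the order listed); mark gray on enter, black on exit:
Nia gray
  Ivy gray
    Ava gray
      Hana gray
        Lia gray
          Omar gray
          Omar black
          Cal gray
            Max gray
              Kai gray
                Fay gray
                  Fay→Omar: Omar black — skip
                Fay black
                Kai→Omar: Omar black — skip
              Kai black
              Max→Fay: Fay black — skip
            Max black
            Cal→Hana: Hana is gray → back edge
First back edge: Cal → Hana.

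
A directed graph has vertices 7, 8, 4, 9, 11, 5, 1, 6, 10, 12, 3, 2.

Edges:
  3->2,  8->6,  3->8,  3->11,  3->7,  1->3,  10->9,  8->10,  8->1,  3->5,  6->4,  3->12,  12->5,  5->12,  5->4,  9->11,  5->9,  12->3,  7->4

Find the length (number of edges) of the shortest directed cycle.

For each vertex v, BFS finds the shortest path from v back to v.
The shortest such closed walk is 3 → 12 → 3, length 2.

2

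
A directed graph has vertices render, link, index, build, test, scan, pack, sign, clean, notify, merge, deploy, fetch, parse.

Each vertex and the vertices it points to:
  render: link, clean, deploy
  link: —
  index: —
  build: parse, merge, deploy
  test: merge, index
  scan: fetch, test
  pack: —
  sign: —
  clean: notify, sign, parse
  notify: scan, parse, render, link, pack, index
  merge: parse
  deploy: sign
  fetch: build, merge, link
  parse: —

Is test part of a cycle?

test lies on a cycle iff there is a path from test back to itself.
Exploring from test, it never reaches itself; equivalently, its strongly connected component is a singleton.

No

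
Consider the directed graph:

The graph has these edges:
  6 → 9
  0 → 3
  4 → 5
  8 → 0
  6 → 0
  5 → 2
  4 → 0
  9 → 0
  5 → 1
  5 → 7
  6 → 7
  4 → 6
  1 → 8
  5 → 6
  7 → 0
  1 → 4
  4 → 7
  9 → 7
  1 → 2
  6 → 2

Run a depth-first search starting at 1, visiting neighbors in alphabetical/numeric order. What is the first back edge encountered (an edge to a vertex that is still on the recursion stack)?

DFS from 1 (visiting neighbors in alphabetical/numeric order); mark gray on enter, black on exit:
1 gray
  2 gray
  2 black
  4 gray
    0 gray
      3 gray
      3 black
    0 black
    5 gray
      5→1: 1 is gray → back edge
First back edge: 5 → 1.

5→1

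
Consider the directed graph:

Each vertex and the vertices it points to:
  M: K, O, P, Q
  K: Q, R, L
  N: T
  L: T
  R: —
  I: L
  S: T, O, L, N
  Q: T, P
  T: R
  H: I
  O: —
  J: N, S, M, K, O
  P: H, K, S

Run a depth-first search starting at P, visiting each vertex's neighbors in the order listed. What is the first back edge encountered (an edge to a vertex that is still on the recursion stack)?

DFS from P (visiting each vertex's neighbors in the order listed); mark gray on enter, black on exit:
P gray
  H gray
    I gray
      L gray
        T gray
          R gray
          R black
        T black
      L black
    I black
  H black
  K gray
    Q gray
      Q→T: T black — skip
      Q→P: P is gray → back edge
First back edge: Q → P.

Q->P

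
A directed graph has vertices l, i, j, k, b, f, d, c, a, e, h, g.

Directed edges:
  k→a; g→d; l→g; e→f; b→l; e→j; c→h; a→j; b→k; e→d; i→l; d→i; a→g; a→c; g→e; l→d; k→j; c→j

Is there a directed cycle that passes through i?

Yes

i is on a cycle iff i can reach itself via ≥1 edge.
i → l → d → i — yes.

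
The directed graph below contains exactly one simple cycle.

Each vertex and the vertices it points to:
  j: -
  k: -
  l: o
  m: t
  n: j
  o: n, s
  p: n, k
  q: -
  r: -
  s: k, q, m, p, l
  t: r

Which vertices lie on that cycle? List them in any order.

l, o, s

DFS with gray/black marking from s:
s gray
  k gray
  k black
  q gray
  q black
  m gray
    t gray
      r gray
      r black
    t black
  m black
  p gray
    n gray
      j gray
      j black
    n black
    p→k: k black — skip
  p black
  l gray
    o gray
      o→n: n black — skip
      o→s: s is gray → back edge
Back edge closes the cycle s → l → o → s; its vertices are {l, o, s}.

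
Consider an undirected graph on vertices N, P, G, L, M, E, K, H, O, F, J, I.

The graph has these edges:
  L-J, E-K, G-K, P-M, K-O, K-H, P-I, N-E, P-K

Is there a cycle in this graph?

DFS, tracking each vertex's parent; an edge to a visited non-parent vertex closes a cycle.
Start from E:
visit E (parent –)
  visit N (parent E)
    N–E: parent, skip
  visit K (parent E)
    K–E: parent, skip
    visit G (parent K)
      G–K: parent, skip
    visit P (parent K)
      P–K: parent, skip
      visit M (parent P)
        M–P: parent, skip
      visit I (parent P)
        I–P: parent, skip
    visit H (parent K)
      H–K: parent, skip
    visit O (parent K)
      O–K: parent, skip
visit L (parent –)
  visit J (parent L)
    J–L: parent, skip
visit F (parent –)
No non-parent visited neighbor found — the graph is a forest.

No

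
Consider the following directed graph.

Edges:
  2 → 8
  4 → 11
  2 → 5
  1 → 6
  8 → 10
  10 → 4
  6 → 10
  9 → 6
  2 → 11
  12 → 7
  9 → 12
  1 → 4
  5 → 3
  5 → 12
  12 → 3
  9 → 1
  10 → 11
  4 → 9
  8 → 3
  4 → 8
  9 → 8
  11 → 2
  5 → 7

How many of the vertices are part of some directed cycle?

8

A vertex is on a directed cycle iff it belongs to a strongly connected component of size ≥ 2 (or has a self-loop).
The vertices on cycles are {1, 2, 4, 6, 8, 9, 10, 11} — 8 in total.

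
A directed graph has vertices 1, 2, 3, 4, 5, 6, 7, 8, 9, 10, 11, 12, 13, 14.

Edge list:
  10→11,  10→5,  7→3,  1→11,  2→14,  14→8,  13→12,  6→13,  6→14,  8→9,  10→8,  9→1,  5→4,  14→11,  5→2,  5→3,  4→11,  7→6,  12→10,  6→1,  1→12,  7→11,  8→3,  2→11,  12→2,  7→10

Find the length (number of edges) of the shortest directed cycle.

5

For each vertex v, BFS finds the shortest path from v back to v.
The shortest such closed walk is 10 → 8 → 9 → 1 → 12 → 10, length 5.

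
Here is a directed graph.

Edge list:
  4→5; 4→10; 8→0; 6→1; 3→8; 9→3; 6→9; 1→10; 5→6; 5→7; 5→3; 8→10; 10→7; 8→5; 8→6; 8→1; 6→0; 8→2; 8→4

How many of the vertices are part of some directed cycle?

6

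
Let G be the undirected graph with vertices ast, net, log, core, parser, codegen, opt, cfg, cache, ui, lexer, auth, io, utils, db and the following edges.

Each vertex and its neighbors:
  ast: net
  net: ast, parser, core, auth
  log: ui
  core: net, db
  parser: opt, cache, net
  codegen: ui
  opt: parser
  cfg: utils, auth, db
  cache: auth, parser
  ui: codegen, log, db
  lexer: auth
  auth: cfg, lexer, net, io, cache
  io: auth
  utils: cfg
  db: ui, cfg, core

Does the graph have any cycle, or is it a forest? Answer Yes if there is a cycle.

Yes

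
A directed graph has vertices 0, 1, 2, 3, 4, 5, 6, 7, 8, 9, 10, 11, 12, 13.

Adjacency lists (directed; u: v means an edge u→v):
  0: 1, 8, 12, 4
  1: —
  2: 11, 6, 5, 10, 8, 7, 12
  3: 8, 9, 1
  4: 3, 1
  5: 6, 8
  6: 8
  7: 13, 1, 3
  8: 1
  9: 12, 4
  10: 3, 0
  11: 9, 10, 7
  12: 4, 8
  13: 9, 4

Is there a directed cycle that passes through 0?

0 lies on a cycle iff there is a path from 0 back to itself.
Exploring from 0, it never reaches itself; equivalently, its strongly connected component is a singleton.

No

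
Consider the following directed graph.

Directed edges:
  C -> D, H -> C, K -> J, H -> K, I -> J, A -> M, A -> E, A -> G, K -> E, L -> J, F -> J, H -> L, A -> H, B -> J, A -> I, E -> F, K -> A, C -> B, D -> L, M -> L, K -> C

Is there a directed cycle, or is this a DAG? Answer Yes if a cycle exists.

Yes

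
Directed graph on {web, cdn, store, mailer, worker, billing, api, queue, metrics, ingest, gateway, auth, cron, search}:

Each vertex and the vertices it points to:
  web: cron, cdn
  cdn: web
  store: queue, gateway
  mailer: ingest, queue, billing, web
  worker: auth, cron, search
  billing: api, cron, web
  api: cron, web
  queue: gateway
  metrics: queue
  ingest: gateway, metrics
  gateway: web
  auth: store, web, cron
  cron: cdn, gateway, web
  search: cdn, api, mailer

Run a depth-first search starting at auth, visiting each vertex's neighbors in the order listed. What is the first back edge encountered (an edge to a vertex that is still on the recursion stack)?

cdn->web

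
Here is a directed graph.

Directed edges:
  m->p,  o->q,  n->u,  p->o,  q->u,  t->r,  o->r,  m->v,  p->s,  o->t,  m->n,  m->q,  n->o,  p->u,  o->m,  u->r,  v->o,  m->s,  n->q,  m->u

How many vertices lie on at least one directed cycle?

5

A vertex is on a directed cycle iff it belongs to a strongly connected component of size ≥ 2 (or has a self-loop).
The vertices on cycles are {m, n, o, p, v} — 5 in total.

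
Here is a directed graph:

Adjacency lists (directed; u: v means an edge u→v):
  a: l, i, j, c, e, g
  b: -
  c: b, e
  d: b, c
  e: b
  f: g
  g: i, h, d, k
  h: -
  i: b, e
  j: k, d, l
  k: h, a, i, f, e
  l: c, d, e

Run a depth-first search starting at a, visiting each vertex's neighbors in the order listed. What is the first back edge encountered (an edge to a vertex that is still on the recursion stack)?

k->a

DFS from a (visiting each vertex's neighbors in the order listed); mark gray on enter, black on exit:
a gray
  l gray
    c gray
      b gray
      b black
      e gray
        e→b: b black — skip
      e black
    c black
    d gray
      d→b: b black — skip
      d→c: c black — skip
    d black
    l→e: e black — skip
  l black
  i gray
    i→b: b black — skip
    i→e: e black — skip
  i black
  j gray
    k gray
      h gray
      h black
      k→a: a is gray → back edge
First back edge: k → a.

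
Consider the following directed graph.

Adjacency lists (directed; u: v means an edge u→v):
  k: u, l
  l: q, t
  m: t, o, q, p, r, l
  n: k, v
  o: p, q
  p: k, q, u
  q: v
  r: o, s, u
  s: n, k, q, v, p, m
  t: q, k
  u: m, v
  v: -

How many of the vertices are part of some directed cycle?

A vertex is on a directed cycle iff it belongs to a strongly connected component of size ≥ 2 (or has a self-loop).
The vertices on cycles are {k, l, m, n, o, p, r, s, t, u} — 10 in total.

10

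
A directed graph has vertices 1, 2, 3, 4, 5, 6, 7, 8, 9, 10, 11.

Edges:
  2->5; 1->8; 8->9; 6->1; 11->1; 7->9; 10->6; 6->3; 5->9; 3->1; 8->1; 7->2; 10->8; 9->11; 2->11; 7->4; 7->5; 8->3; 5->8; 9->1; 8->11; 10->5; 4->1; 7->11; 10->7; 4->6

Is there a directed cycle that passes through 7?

7 lies on a cycle iff there is a path from 7 back to itself.
Exploring from 7, it never reaches itself; equivalently, its strongly connected component is a singleton.

No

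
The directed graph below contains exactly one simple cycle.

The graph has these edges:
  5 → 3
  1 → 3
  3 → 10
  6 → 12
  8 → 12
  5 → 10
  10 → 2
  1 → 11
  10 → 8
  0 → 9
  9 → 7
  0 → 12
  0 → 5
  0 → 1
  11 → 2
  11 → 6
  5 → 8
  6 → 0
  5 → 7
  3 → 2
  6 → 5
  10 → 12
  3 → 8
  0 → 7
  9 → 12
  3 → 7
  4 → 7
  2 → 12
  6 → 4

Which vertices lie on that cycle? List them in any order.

0, 1, 6, 11

DFS with gray/black marking from 1:
1 gray
  11 gray
    2 gray
      12 gray
      12 black
    2 black
    6 gray
      6→12: 12 black — skip
      5 gray
        3 gray
          8 gray
            8→12: 12 black — skip
          8 black
          10 gray
            10→2: 2 black — skip
            10→8: 8 black — skip
            10→12: 12 black — skip
          10 black
          7 gray
          7 black
          3→2: 2 black — skip
        3 black
        5→8: 8 black — skip
        5→7: 7 black — skip
        5→10: 10 black — skip
      5 black
      0 gray
        0→1: 1 is gray → back edge
Back edge closes the cycle 1 → 11 → 6 → 0 → 1; its vertices are {0, 1, 6, 11}.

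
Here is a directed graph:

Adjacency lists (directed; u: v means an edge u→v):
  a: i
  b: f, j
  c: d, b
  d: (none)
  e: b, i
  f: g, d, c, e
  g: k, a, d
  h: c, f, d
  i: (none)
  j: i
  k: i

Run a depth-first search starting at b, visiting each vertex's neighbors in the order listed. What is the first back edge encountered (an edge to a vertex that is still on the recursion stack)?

c→b

DFS from b (visiting each vertex's neighbors in the order listed); mark gray on enter, black on exit:
b gray
  f gray
    g gray
      k gray
        i gray
        i black
      k black
      a gray
        a→i: i black — skip
      a black
      d gray
      d black
    g black
    f→d: d black — skip
    c gray
      c→d: d black — skip
      c→b: b is gray → back edge
First back edge: c → b.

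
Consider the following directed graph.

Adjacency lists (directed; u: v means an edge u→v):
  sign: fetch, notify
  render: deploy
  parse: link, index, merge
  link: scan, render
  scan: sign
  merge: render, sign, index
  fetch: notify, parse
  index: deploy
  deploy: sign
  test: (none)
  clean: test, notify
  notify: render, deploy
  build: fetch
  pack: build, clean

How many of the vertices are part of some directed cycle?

A vertex is on a directed cycle iff it belongs to a strongly connected component of size ≥ 2 (or has a self-loop).
The vertices on cycles are {link, scan, sign, fetch, index, merge, parse, deploy, notify, render} — 10 in total.

10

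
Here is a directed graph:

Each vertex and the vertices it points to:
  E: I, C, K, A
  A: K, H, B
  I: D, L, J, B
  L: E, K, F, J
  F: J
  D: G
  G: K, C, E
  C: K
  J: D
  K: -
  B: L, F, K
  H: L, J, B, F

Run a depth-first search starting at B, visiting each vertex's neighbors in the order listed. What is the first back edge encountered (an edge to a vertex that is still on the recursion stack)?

DFS from B (visiting each vertex's neighbors in the order listed); mark gray on enter, black on exit:
B gray
  L gray
    E gray
      I gray
        D gray
          G gray
            K gray
            K black
            C gray
              C→K: K black — skip
            C black
            G→E: E is gray → back edge
First back edge: G → E.

G→E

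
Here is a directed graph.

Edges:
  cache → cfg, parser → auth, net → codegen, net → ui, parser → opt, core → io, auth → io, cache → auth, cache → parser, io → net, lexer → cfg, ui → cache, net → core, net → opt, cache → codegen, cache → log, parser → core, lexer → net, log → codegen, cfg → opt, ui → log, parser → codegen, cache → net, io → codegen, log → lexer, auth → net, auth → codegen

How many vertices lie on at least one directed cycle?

A vertex is on a directed cycle iff it belongs to a strongly connected component of size ≥ 2 (or has a self-loop).
The vertices on cycles are {io, ui, log, net, auth, core, cache, lexer, parser} — 9 in total.

9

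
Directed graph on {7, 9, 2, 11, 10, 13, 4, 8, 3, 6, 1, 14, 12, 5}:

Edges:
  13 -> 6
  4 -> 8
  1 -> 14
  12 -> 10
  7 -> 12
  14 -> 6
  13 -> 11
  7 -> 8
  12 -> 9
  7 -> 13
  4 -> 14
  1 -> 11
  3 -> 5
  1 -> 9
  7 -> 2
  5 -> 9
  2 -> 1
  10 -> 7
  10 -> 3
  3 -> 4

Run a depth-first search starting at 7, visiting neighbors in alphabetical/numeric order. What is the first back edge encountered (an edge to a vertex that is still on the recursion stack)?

DFS from 7 (visiting neighbors in alphabetical/numeric order); mark gray on enter, black on exit:
7 gray
  2 gray
    1 gray
      9 gray
      9 black
      11 gray
      11 black
      14 gray
        6 gray
        6 black
      14 black
    1 black
  2 black
  8 gray
  8 black
  12 gray
    12→9: 9 black — skip
    10 gray
      3 gray
        4 gray
          4→8: 8 black — skip
          4→14: 14 black — skip
        4 black
        5 gray
          5→9: 9 black — skip
        5 black
      3 black
      10→7: 7 is gray → back edge
First back edge: 10 → 7.

10->7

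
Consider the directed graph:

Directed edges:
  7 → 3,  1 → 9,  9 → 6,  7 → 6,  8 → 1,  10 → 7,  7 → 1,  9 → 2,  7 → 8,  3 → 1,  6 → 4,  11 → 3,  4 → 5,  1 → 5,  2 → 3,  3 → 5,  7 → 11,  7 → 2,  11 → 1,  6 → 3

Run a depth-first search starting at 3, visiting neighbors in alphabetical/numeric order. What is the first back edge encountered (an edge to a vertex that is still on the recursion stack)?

2->3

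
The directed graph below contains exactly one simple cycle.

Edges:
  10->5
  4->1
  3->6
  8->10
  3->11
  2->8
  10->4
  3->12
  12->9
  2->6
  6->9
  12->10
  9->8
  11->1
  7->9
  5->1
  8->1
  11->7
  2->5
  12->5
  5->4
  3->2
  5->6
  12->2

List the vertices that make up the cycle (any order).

5, 6, 8, 9, 10

DFS with gray/black marking from 10:
10 gray
  5 gray
    4 gray
      1 gray
      1 black
    4 black
    6 gray
      9 gray
        8 gray
          8→10: 10 is gray → back edge
Back edge closes the cycle 10 → 5 → 6 → 9 → 8 → 10; its vertices are {5, 6, 8, 9, 10}.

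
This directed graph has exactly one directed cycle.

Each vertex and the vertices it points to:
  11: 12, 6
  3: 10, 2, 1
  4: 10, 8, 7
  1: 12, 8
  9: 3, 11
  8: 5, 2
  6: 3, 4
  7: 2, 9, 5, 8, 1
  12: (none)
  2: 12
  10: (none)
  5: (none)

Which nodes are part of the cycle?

4, 6, 7, 9, 11

DFS with gray/black marking from 4:
4 gray
  10 gray
  10 black
  8 gray
    5 gray
    5 black
    2 gray
      12 gray
      12 black
    2 black
  8 black
  7 gray
    7→2: 2 black — skip
    9 gray
      3 gray
        3→10: 10 black — skip
        3→2: 2 black — skip
        1 gray
          1→12: 12 black — skip
          1→8: 8 black — skip
        1 black
      3 black
      11 gray
        11→12: 12 black — skip
        6 gray
          6→3: 3 black — skip
          6→4: 4 is gray → back edge
Back edge closes the cycle 4 → 7 → 9 → 11 → 6 → 4; its vertices are {4, 6, 7, 9, 11}.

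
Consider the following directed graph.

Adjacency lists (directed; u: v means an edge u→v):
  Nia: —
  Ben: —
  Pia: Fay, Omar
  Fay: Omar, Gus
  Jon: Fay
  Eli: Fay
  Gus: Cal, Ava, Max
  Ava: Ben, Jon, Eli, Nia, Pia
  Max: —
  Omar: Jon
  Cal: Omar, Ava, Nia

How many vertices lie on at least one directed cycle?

8

A vertex is on a directed cycle iff it belongs to a strongly connected component of size ≥ 2 (or has a self-loop).
The vertices on cycles are {Ava, Cal, Eli, Fay, Gus, Jon, Pia, Omar} — 8 in total.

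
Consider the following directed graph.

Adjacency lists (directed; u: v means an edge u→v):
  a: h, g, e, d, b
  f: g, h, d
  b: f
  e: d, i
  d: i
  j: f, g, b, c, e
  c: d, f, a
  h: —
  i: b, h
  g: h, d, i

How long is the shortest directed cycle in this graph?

For each vertex v, BFS finds the shortest path from v back to v.
The shortest such closed walk is b → f → g → i → b, length 4.

4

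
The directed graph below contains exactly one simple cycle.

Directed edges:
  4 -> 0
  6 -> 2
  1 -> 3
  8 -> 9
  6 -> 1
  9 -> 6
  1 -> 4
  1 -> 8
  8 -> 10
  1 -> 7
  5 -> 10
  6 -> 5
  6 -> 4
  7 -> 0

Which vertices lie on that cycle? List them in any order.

1, 6, 8, 9

DFS with gray/black marking from 9:
9 gray
  6 gray
    1 gray
      3 gray
      3 black
      7 gray
        0 gray
        0 black
      7 black
      4 gray
        4→0: 0 black — skip
      4 black
      8 gray
        8→9: 9 is gray → back edge
Back edge closes the cycle 9 → 6 → 1 → 8 → 9; its vertices are {1, 6, 8, 9}.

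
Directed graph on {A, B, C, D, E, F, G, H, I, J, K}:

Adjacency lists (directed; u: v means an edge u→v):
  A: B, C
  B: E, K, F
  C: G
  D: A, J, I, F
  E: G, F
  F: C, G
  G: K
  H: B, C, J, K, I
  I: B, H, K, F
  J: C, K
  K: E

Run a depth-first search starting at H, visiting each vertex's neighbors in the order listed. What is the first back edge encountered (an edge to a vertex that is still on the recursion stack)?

K->E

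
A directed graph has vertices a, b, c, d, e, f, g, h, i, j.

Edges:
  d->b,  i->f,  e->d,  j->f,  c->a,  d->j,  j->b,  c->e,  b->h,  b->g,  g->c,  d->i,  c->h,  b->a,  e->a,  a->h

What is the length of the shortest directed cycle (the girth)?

For each vertex v, BFS finds the shortest path from v back to v.
The shortest such closed walk is e → d → b → g → c → e, length 5.

5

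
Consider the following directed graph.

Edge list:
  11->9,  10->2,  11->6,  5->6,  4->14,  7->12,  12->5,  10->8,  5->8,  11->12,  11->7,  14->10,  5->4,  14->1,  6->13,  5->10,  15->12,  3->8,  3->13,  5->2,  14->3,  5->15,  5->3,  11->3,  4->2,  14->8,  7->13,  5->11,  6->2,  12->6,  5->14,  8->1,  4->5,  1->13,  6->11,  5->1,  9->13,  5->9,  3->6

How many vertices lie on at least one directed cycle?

A vertex is on a directed cycle iff it belongs to a strongly connected component of size ≥ 2 (or has a self-loop).
The vertices on cycles are {3, 4, 5, 6, 7, 11, 12, 14, 15} — 9 in total.

9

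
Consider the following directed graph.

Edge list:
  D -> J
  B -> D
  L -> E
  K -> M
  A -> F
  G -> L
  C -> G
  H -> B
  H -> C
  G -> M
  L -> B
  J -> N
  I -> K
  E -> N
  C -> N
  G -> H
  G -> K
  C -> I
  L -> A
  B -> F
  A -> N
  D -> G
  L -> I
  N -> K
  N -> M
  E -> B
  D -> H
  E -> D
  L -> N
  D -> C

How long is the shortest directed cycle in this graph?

For each vertex v, BFS finds the shortest path from v back to v.
The shortest such closed walk is B → D → H → B, length 3.

3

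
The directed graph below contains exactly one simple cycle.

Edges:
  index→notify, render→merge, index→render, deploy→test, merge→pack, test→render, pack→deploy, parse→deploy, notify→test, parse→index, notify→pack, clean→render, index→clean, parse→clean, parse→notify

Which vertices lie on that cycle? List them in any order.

pack, test, merge, deploy, render

DFS with gray/black marking from deploy:
deploy gray
  test gray
    render gray
      merge gray
        pack gray
          pack→deploy: deploy is gray → back edge
Back edge closes the cycle deploy → test → render → merge → pack → deploy; its vertices are {pack, test, merge, deploy, render}.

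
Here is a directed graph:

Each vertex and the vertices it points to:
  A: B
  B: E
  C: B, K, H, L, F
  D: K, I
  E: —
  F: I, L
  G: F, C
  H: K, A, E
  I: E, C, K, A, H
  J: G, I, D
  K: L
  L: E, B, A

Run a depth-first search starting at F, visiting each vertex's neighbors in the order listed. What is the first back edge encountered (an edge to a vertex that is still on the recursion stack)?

C->F

DFS from F (visiting each vertex's neighbors in the order listed); mark gray on enter, black on exit:
F gray
  I gray
    E gray
    E black
    C gray
      B gray
        B→E: E black — skip
      B black
      K gray
        L gray
          L→E: E black — skip
          L→B: B black — skip
          A gray
            A→B: B black — skip
          A black
        L black
      K black
      H gray
        H→K: K black — skip
        H→A: A black — skip
        H→E: E black — skip
      H black
      C→L: L black — skip
      C→F: F is gray → back edge
First back edge: C → F.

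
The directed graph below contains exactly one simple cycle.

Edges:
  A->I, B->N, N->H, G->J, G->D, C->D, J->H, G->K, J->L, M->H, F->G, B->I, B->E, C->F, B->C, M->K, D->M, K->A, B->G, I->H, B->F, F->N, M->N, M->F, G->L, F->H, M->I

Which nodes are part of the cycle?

DFS with gray/black marking from G:
G gray
  L gray
  L black
  D gray
    M gray
      N gray
        H gray
        H black
      N black
      M→H: H black — skip
      I gray
        I→H: H black — skip
      I black
      K gray
        A gray
          A→I: I black — skip
        A black
      K black
      F gray
        F→G: G is gray → back edge
Back edge closes the cycle G → D → M → F → G; its vertices are {D, F, G, M}.

D, F, G, M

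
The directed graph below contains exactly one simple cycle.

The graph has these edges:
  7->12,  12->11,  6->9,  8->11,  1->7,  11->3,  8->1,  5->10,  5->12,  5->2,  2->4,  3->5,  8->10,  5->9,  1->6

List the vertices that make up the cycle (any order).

DFS with gray/black marking from 11:
11 gray
  3 gray
    5 gray
      9 gray
      9 black
      10 gray
      10 black
      2 gray
        4 gray
        4 black
      2 black
      12 gray
        12→11: 11 is gray → back edge
Back edge closes the cycle 11 → 3 → 5 → 12 → 11; its vertices are {3, 5, 11, 12}.

3, 5, 11, 12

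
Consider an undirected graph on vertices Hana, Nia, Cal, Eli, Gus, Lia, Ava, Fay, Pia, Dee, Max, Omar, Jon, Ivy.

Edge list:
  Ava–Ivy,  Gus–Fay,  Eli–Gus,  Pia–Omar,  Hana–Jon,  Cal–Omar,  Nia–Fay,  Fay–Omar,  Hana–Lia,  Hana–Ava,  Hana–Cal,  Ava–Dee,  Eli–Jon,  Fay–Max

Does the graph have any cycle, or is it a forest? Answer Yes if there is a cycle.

Yes

DFS, tracking each vertex's parent; an edge to a visited non-parent vertex closes a cycle.
Start from Dee:
visit Dee (parent –)
  visit Ava (parent Dee)
    visit Ivy (parent Ava)
      Ivy–Ava: parent, skip
    visit Hana (parent Ava)
      Hana–Ava: parent, skip
      visit Cal (parent Hana)
        visit Omar (parent Cal)
          visit Pia (parent Omar)
            Pia–Omar: parent, skip
          Omar–Cal: parent, skip
          visit Fay (parent Omar)
            visit Max (parent Fay)
              Max–Fay: parent, skip
            visit Nia (parent Fay)
              Nia–Fay: parent, skip
            Fay–Omar: parent, skip
            visit Gus (parent Fay)
              Gus–Fay: parent, skip
              visit Eli (parent Gus)
                visit Jon (parent Eli)
                  Jon–Eli: parent, skip
                  Jon–Hana: Hana visited and ≠ parent → cycle
Cycle: Hana – Cal – Omar – Fay – Gus – Eli – Jon – Hana.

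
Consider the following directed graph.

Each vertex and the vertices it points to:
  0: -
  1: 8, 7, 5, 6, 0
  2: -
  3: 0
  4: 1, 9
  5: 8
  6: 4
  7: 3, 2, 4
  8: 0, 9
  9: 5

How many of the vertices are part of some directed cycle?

A vertex is on a directed cycle iff it belongs to a strongly connected component of size ≥ 2 (or has a self-loop).
The vertices on cycles are {1, 4, 5, 6, 7, 8, 9} — 7 in total.

7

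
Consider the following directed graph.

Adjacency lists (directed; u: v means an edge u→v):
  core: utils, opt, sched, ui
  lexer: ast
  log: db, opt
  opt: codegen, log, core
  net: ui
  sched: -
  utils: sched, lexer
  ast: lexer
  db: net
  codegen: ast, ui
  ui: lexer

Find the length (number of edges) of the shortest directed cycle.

For each vertex v, BFS finds the shortest path from v back to v.
The shortest such closed walk is core → opt → core, length 2.

2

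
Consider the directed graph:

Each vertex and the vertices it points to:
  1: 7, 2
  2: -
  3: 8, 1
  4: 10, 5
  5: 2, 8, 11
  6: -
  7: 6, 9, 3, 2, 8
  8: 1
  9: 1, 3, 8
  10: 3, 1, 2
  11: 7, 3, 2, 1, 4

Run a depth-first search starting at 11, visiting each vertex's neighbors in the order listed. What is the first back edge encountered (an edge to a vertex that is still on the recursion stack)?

DFS from 11 (visiting each vertex's neighbors in the order listed); mark gray on enter, black on exit:
11 gray
  7 gray
    6 gray
    6 black
    9 gray
      1 gray
        1→7: 7 is gray → back edge
First back edge: 1 → 7.

1->7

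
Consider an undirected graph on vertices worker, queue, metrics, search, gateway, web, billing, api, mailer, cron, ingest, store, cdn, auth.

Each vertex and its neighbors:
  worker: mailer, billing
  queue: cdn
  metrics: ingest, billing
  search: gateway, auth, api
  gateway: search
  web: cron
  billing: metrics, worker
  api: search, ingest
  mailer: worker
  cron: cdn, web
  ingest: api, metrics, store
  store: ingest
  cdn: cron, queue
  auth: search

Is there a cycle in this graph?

No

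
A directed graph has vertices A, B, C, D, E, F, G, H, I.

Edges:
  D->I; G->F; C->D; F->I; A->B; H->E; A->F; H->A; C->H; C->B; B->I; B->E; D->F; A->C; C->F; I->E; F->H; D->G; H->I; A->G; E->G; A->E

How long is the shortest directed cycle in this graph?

3

For each vertex v, BFS finds the shortest path from v back to v.
The shortest such closed walk is A → C → H → A, length 3.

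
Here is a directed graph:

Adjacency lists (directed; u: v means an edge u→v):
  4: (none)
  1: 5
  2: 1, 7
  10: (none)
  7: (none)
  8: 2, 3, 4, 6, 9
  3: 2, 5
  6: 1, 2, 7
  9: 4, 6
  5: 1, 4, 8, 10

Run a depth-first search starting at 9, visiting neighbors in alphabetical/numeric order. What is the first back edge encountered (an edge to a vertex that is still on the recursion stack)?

DFS from 9 (visiting neighbors in alphabetical/numeric order); mark gray on enter, black on exit:
9 gray
  4 gray
  4 black
  6 gray
    1 gray
      5 gray
        5→1: 1 is gray → back edge
First back edge: 5 → 1.

5→1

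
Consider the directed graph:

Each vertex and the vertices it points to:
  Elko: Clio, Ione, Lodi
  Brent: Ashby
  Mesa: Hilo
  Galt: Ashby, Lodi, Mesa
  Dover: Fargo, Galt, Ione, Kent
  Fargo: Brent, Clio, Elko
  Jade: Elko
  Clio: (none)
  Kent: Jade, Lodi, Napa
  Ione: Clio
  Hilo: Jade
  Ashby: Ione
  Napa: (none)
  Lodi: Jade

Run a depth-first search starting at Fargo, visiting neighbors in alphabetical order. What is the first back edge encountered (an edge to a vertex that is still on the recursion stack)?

Jade->Elko

DFS from Fargo (visiting neighbors in alphabetical order); mark gray on enter, black on exit:
Fargo gray
  Brent gray
    Ashby gray
      Ione gray
        Clio gray
        Clio black
      Ione black
    Ashby black
  Brent black
  Fargo→Clio: Clio black — skip
  Elko gray
    Elko→Clio: Clio black — skip
    Elko→Ione: Ione black — skip
    Lodi gray
      Jade gray
        Jade→Elko: Elko is gray → back edge
First back edge: Jade → Elko.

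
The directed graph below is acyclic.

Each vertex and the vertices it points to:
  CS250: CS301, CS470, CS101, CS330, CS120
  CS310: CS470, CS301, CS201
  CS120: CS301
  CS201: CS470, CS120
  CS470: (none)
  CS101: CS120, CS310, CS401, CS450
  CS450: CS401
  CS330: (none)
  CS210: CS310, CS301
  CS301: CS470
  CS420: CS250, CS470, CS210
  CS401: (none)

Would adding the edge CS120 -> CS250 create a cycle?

Yes

Adding CS120→CS250 creates a cycle iff CS250 can already reach CS120.
Path from CS250: CS250 → CS120.
So CS250 → … → CS120 → CS250 is a cycle.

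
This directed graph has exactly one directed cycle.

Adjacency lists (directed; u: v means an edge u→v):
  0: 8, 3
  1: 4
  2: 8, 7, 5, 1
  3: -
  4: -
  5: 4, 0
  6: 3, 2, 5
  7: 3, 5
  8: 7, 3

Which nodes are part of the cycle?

0, 5, 7, 8

DFS with gray/black marking from 7:
7 gray
  3 gray
  3 black
  5 gray
    4 gray
    4 black
    0 gray
      8 gray
        8→7: 7 is gray → back edge
Back edge closes the cycle 7 → 5 → 0 → 8 → 7; its vertices are {0, 5, 7, 8}.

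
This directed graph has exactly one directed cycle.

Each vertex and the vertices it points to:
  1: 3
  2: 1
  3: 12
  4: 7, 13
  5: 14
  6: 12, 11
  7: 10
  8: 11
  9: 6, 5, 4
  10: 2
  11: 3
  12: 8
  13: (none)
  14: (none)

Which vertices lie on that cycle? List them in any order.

DFS with gray/black marking from 12:
12 gray
  8 gray
    11 gray
      3 gray
        3→12: 12 is gray → back edge
Back edge closes the cycle 12 → 8 → 11 → 3 → 12; its vertices are {3, 8, 11, 12}.

3, 8, 11, 12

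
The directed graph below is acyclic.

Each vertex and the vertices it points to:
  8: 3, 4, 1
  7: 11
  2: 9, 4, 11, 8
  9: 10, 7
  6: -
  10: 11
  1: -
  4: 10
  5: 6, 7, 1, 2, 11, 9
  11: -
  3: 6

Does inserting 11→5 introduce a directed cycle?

Yes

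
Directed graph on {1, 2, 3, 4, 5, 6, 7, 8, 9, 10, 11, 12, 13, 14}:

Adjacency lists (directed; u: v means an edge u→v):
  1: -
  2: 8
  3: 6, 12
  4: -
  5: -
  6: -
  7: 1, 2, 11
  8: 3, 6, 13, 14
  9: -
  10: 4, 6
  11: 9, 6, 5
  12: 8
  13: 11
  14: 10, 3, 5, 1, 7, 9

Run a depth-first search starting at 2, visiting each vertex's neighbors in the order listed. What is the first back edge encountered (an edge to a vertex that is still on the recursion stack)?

12->8

DFS from 2 (visiting each vertex's neighbors in the order listed); mark gray on enter, black on exit:
2 gray
  8 gray
    3 gray
      6 gray
      6 black
      12 gray
        12→8: 8 is gray → back edge
First back edge: 12 → 8.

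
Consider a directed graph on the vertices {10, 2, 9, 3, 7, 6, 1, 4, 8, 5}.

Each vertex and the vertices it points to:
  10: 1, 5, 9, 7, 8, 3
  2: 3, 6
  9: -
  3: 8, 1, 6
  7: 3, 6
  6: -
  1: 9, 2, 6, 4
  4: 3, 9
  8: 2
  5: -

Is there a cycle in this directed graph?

DFS with white/gray/black marking, starting from 8:
8 gray
  2 gray
    3 gray
      3→8: 8 is gray → back edge
Back edge found, so a cycle exists: 8 → 2 → 3 → 8.

Yes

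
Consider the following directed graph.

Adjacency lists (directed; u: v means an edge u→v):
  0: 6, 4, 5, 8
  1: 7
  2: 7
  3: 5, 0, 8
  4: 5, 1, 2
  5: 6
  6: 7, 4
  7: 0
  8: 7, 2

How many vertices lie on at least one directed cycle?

A vertex is on a directed cycle iff it belongs to a strongly connected component of size ≥ 2 (or has a self-loop).
The vertices on cycles are {0, 1, 2, 4, 5, 6, 7, 8} — 8 in total.

8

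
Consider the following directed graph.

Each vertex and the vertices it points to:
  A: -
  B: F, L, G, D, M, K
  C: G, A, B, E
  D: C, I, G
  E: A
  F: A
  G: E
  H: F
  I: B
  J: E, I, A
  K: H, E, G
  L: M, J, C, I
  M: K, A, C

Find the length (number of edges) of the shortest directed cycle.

For each vertex v, BFS finds the shortest path from v back to v.
The shortest such closed walk is B → M → C → B, length 3.

3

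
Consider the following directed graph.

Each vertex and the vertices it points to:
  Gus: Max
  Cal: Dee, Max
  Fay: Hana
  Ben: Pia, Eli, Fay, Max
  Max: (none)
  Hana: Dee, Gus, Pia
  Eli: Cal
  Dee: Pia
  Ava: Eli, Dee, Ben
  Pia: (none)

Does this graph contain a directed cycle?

No

DFS with white/gray/black marking, starting from Hana:
Hana gray
  Dee gray
    Pia gray
    Pia black
  Dee black
  Gus gray
    Max gray
    Max black
  Gus black
  Hana→Pia: Pia black — skip
Hana black
Cal gray
  Cal→Dee: Dee black — skip
  Cal→Max: Max black — skip
Cal black
Fay gray
  Fay→Hana: Hana black — skip
Fay black
Ben gray
  Ben→Pia: Pia black — skip
  Eli gray
    Eli→Cal: Cal black — skip
  Eli black
  Ben→Fay: Fay black — skip
  Ben→Max: Max black — skip
Ben black
Ava gray
  Ava→Eli: Eli black — skip
  Ava→Dee: Dee black — skip
  Ava→Ben: Ben black — skip
Ava black
Every edge goes to a white or black vertex — no back edge, so the graph is acyclic.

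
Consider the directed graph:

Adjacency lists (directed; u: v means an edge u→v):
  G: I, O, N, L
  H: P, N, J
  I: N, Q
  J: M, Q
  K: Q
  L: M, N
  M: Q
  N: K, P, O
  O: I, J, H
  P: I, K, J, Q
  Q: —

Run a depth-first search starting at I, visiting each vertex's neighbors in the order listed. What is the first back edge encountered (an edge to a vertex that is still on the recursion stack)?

P→I

DFS from I (visiting each vertex's neighbors in the order listed); mark gray on enter, black on exit:
I gray
  N gray
    K gray
      Q gray
      Q black
    K black
    P gray
      P→I: I is gray → back edge
First back edge: P → I.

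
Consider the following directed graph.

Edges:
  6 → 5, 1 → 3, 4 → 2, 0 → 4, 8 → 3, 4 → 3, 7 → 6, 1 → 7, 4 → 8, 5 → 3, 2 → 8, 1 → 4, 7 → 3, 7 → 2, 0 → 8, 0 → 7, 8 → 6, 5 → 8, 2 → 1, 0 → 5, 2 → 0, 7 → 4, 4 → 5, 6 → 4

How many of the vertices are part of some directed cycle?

8

A vertex is on a directed cycle iff it belongs to a strongly connected component of size ≥ 2 (or has a self-loop).
The vertices on cycles are {0, 1, 2, 4, 5, 6, 7, 8} — 8 in total.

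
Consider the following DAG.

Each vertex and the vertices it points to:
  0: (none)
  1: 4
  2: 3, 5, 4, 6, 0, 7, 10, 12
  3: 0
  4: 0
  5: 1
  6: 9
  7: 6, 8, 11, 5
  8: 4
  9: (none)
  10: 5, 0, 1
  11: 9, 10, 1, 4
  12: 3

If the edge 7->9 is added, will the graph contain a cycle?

No

Adding 7→9 creates a cycle iff 9 can already reach 7.
Explore from 9: no path reaches 7. The graph stays acyclic.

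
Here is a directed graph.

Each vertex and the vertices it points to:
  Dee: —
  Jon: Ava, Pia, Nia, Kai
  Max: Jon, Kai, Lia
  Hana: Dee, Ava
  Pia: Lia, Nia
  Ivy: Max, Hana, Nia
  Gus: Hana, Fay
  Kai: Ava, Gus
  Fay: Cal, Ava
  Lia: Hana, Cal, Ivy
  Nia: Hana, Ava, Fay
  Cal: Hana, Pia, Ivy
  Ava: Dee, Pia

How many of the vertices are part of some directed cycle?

A vertex is on a directed cycle iff it belongs to a strongly connected component of size ≥ 2 (or has a self-loop).
The vertices on cycles are {Ava, Cal, Fay, Gus, Ivy, Jon, Kai, Lia, Max, Nia, Pia, Hana} — 12 in total.

12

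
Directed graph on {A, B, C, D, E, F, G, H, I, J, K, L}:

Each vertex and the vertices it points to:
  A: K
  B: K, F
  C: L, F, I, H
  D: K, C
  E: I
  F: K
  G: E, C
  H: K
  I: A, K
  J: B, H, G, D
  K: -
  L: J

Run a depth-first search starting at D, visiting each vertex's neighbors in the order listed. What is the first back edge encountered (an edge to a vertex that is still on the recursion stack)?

G->C

DFS from D (visiting each vertex's neighbors in the order listed); mark gray on enter, black on exit:
D gray
  K gray
  K black
  C gray
    L gray
      J gray
        B gray
          B→K: K black — skip
          F gray
            F→K: K black — skip
          F black
        B black
        H gray
          H→K: K black — skip
        H black
        G gray
          E gray
            I gray
              A gray
                A→K: K black — skip
              A black
              I→K: K black — skip
            I black
          E black
          G→C: C is gray → back edge
First back edge: G → C.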